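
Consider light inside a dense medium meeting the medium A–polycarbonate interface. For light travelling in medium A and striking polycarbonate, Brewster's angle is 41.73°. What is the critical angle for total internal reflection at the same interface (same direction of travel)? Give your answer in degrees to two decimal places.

θ_c ≈ 63.11°

tan θ_B = n₂/n₁ = tan 41.73° = 0.8919.
Total internal reflection: sin θ_c = n₂/n₁ = 0.8919.
θ_c = arcsin(0.8919) = 63.11°.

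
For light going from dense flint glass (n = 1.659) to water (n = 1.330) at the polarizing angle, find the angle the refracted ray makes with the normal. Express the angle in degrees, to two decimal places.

First find Brewster's angle: tan θ_B = 1.330/1.659 = 0.8017, giving θ_B = 38.72°.
The refracted ray is perpendicular to the reflected ray, so θ_t = 90° − θ_B = 51.28°.

θ_t ≈ 51.28°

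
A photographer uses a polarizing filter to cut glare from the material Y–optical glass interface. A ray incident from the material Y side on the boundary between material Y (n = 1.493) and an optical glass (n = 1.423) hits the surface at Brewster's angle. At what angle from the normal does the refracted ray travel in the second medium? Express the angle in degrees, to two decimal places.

θ_B = arctan(n₂/n₁) = arctan(1.423/1.493) = 43.62°.
The refracted ray is perpendicular to the reflected ray, so θ_t = 90° − θ_B = 46.38°.

θ_t ≈ 46.38°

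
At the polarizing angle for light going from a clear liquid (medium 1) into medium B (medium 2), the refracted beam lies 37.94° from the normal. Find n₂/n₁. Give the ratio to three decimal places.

n₂/n₁ ≈ 1.283

θ_B + θ_t = 90°, so θ_B = 90° − 37.94° = 52.06°.
tan θ_B = n₂/n₁, so n₂/n₁ = tan 52.06° = 1.283.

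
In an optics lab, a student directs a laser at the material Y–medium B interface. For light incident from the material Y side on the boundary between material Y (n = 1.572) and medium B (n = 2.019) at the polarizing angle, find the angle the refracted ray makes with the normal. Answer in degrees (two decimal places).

tan θ_B = n₂/n₁ = 2.019/1.572 = 1.2844, so θ_B = 52.10°.
At Brewster's angle the reflected and refracted rays are perpendicular, so θ_t = 90° − θ_B = 90° − 52.10° = 37.90°.

θ_t ≈ 37.90°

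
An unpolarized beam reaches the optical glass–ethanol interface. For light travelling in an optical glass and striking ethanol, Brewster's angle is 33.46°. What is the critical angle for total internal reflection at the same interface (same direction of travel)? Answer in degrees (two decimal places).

From Brewster, n₂/n₁ = tan θ_B = tan 33.46° = 0.6609.
Then sin θ_c = n₂/n₁ = 0.6609, so θ_c = arcsin 0.6609 = 41.37°.

θ_c ≈ 41.37°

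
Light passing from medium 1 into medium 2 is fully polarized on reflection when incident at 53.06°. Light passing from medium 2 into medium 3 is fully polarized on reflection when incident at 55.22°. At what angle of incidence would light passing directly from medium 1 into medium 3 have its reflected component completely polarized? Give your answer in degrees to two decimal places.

θ_B ≈ 62.43°

Each Brewster angle gives a ratio: n₂/n₁ = tan 53.06° = 1.3299, n₃/n₂ = tan 55.22° = 1.4399.
So n₃/n₁ = (n₂/n₁)(n₃/n₂) = 1.3299 × 1.4399 = 1.9150.
θ_B(1→3) = arctan(1.9150) = 62.43°.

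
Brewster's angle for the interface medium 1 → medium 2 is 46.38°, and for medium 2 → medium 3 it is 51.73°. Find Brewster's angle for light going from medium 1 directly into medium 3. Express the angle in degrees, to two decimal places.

θ_B ≈ 53.06°

Each Brewster angle gives a ratio: n₂/n₁ = tan 46.38° = 1.0494, n₃/n₂ = tan 51.73° = 1.2676.
Multiplying, n₃/n₁ = 1.0494 × 1.2676 = 1.3302, and θ_B(1→3) = arctan 1.3302 = 53.06°.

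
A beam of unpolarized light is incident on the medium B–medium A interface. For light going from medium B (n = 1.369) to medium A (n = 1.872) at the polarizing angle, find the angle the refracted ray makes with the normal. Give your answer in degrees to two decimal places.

tan θ_B = n₂/n₁ = 1.872/1.369 = 1.3674, so θ_B = 53.82°.
Since θ_B + θ_t = 90° at Brewster incidence, θ_t = 90° − 53.82° = 36.18°.

θ_t ≈ 36.18°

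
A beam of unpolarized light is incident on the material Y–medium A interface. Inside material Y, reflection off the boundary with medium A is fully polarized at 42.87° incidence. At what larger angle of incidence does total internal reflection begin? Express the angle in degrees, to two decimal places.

θ_c ≈ 68.17°

From Brewster, n₂/n₁ = tan θ_B = tan 42.87° = 0.9283.
Then sin θ_c = n₂/n₁ = 0.9283, so θ_c = arcsin 0.9283 = 68.17°.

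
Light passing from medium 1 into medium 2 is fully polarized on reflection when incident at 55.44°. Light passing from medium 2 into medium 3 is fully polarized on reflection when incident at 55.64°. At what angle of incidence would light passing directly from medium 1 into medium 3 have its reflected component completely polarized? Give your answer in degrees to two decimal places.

Each Brewster angle gives a ratio: n₂/n₁ = tan 55.44° = 1.4517, n₃/n₂ = tan 55.64° = 1.4627.
So n₃/n₁ = (n₂/n₁)(n₃/n₂) = 1.4517 × 1.4627 = 2.1234.
θ_B(1→3) = arctan(2.1234) = 64.78°.

θ_B ≈ 64.78°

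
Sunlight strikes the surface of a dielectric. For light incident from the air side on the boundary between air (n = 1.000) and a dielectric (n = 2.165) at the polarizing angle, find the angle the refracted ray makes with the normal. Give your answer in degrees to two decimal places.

θ_t ≈ 24.79°

θ_B = arctan(n₂/n₁) = arctan(2.165/1.000) = 65.21°.
At Brewster's angle the reflected and refracted rays are perpendicular, so θ_t = 90° − θ_B = 90° − 65.21° = 24.79°.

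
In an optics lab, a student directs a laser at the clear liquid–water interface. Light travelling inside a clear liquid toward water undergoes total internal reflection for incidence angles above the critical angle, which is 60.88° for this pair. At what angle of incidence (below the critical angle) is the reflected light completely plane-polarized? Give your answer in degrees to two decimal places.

At the critical angle sin θ_c = n₂/n₁, giving n₂/n₁ = sin 60.88° = 0.8736.
Then tan θ_B = n₂/n₁ = 0.8736, so θ_B = arctan 0.8736 = 41.14°.

θ_B ≈ 41.14°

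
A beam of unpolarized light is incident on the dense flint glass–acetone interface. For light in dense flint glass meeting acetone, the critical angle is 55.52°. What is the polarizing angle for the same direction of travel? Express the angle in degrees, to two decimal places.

n₂/n₁ = sin θ_c = sin 55.52° = 0.8243.
tan θ_B equals the same ratio, so θ_B = arctan(0.8243) = 39.50°.

θ_B ≈ 39.50°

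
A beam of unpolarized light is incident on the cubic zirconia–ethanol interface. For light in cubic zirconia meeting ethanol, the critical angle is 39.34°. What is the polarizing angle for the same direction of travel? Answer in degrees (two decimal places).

At the critical angle sin θ_c = n₂/n₁, giving n₂/n₁ = sin 39.34° = 0.6339.
Then tan θ_B = n₂/n₁ = 0.6339, so θ_B = arctan 0.6339 = 32.37°.

θ_B ≈ 32.37°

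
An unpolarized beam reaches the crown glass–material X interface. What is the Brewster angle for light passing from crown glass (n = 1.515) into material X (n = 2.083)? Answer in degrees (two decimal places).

Brewster's condition: tan θ_B = n₂/n₁ = 2.083/1.515 = 1.3749.
So θ_B = arctan 1.3749 = 53.97°.

θ_B ≈ 53.97°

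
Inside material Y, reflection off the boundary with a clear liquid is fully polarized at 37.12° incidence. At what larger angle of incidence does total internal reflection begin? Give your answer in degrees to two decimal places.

tan θ_B = n₂/n₁ = tan 37.12° = 0.7568.
Total internal reflection: sin θ_c = n₂/n₁ = 0.7568.
θ_c = arcsin(0.7568) = 49.19°.

θ_c ≈ 49.19°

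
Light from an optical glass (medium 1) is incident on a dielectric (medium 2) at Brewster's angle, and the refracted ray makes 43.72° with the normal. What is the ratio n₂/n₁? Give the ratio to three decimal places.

At Brewster incidence θ_B = 90° − θ_t = 90° − 43.72° = 46.28°.
Then n₂/n₁ = tan θ_B = tan 46.28° = 1.046.

n₂/n₁ ≈ 1.046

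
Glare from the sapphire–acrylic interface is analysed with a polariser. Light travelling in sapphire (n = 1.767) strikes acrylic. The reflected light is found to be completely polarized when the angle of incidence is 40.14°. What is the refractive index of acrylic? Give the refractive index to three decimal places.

Brewster's law: tan θ_B = n₂/n₁ (light incident in sapphire, refracted into acrylic).
n₂ = n₁ tan θ_B = 1.767 × tan 40.14° = 1.490.

n ≈ 1.490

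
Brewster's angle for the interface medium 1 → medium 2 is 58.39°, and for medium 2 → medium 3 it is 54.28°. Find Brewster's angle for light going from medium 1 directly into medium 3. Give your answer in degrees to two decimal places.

θ_B ≈ 66.13°

n₂/n₁ = tan 58.39° = 1.6248 and n₃/n₂ = tan 54.28° = 1.3906.
n₃/n₁ = 2.2595. Then tan θ_B(1→3) = n₃/n₁, so θ_B(1→3) = arctan(2.2595) = 66.13°.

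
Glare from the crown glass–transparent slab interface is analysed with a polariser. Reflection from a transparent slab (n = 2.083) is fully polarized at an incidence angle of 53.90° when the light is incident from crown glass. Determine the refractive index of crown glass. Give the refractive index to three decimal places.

Brewster's law: tan θ_B = n₂/n₁ (light incident in crown glass, refracted into a transparent slab).
n₁ = n₂ / tan θ_B = 2.083 / tan 53.90° = 1.519.

n ≈ 1.519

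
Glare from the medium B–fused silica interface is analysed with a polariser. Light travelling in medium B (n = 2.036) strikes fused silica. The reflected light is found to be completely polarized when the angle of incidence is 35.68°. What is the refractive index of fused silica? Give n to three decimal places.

n ≈ 1.462

At the Brewster angle, tan θ_B = n₂/n₁ with n₁ on the incident side (medium B) and n₂ on the transmitted side (fused silica).
n₂ = n₁ tan θ_B = 2.036 × tan 35.68° = 1.462.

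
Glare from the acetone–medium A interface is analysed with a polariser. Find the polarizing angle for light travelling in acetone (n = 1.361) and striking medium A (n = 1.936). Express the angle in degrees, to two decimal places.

Brewster's condition: tan θ_B = n₂/n₁ = 1.936/1.361 = 1.4225.
So θ_B = arctan 1.4225 = 54.89°.

θ_B ≈ 54.89°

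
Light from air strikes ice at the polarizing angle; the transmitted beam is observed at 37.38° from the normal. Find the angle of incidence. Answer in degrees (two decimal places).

At Brewster's angle the reflected and refracted rays are perpendicular, so θ_B + θ_t = 90°.
θ_B = 90° − 37.38° = 52.62°.

θ_B ≈ 52.62°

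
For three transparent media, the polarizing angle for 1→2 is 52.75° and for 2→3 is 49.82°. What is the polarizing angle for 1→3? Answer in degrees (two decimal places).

θ_B ≈ 57.29°

n₂/n₁ = tan 52.75° = 1.3151 and n₃/n₂ = tan 49.82° = 1.1842.
n₃/n₁ = 1.5573. Then tan θ_B(1→3) = n₃/n₁, so θ_B(1→3) = arctan(1.5573) = 57.29°.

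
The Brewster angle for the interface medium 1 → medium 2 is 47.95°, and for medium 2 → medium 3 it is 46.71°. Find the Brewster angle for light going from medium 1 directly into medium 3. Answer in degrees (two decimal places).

Each Brewster angle gives a ratio: n₂/n₁ = tan 47.95° = 1.1087, n₃/n₂ = tan 46.71° = 1.0615.
So n₃/n₁ = (n₂/n₁)(n₃/n₂) = 1.1087 × 1.0615 = 1.1769.
θ_B(1→3) = arctan(1.1769) = 49.65°.

θ_B ≈ 49.65°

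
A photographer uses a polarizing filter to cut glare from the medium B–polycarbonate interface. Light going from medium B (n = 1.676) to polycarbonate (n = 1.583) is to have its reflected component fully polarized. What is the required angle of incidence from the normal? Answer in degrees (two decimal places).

θ_B ≈ 43.37°

tan θ_B = n₂/n₁ = 1.583/1.676 = 0.9445. Taking the arctangent, θ_B = 43.37°.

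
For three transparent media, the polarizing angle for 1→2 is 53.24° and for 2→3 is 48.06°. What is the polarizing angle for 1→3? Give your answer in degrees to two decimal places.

tan θ_B(1→2) = n₂/n₁ = tan 53.24° = 1.3387.
tan θ_B(2→3) = n₃/n₂ = tan 48.06° = 1.1130.
n₃/n₁ = 1.4899. Then tan θ_B(1→3) = n₃/n₁, so θ_B(1→3) = arctan(1.4899) = 56.13°.

θ_B ≈ 56.13°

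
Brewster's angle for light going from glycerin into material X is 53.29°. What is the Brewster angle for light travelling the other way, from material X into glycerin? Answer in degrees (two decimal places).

θ_B' ≈ 36.71°

tan θ_B' = n₁/n₂ = 1/tan θ_B, so θ_B' = 90° − θ_B.
θ_B' = 90° − 53.29° = 36.71°.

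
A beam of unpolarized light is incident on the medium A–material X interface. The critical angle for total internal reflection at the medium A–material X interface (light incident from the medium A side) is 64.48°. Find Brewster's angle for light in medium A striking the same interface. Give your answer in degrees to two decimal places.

θ_B ≈ 42.06°

sin θ_c = n₂/n₁, so n₂/n₁ = sin 64.48° = 0.9024.
Brewster: tan θ_B = n₂/n₁ = 0.9024.
θ_B = arctan(0.9024) = 42.06°.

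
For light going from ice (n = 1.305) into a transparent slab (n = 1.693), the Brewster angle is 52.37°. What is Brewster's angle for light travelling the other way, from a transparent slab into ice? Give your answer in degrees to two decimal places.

θ_B' ≈ 37.63°

tan θ_B' = n₁/n₂ = 1/tan θ_B, so θ_B' = 90° − θ_B.
θ_B' = 90° − 52.37° = 37.63°.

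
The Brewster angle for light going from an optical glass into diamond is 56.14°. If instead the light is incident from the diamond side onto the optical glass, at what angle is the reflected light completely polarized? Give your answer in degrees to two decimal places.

tan θ_B' = n₁/n₂ = 1/tan θ_B, so θ_B' = 90° − θ_B.
θ_B' = 90° − 56.14° = 33.86°.

θ_B' ≈ 33.86°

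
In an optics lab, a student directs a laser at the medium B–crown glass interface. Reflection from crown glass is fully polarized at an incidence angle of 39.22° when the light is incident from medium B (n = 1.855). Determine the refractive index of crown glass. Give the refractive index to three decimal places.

At the Brewster angle, tan θ_B = n₂/n₁ with n₁ on the incident side (medium B) and n₂ on the transmitted side (crown glass).
n₂ = n₁ tan θ_B = 1.855 × tan 39.22° = 1.514.

n ≈ 1.514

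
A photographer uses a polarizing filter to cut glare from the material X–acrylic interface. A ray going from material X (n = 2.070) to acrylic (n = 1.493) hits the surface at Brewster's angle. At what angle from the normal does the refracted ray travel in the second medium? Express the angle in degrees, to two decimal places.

θ_t ≈ 54.20°

θ_B = arctan(n₂/n₁) = arctan(1.493/2.070) = 35.80°.
The refracted ray is perpendicular to the reflected ray, so θ_t = 90° − θ_B = 54.20°.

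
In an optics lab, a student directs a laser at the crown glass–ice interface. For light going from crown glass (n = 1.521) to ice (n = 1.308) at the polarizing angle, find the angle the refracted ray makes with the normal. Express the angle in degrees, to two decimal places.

θ_t ≈ 49.31°

θ_B = arctan(n₂/n₁) = arctan(1.308/1.521) = 40.69°.
The refracted ray is perpendicular to the reflected ray, so θ_t = 90° − θ_B = 49.31°.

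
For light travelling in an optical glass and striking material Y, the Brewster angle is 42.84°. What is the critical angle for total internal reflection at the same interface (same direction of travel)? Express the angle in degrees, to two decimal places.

θ_c ≈ 68.02°

From Brewster, n₂/n₁ = tan θ_B = tan 42.84° = 0.9273.
Then sin θ_c = n₂/n₁ = 0.9273, so θ_c = arcsin 0.9273 = 68.02°.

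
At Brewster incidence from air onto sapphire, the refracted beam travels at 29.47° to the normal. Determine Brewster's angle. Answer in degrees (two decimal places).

Brewster's condition makes the reflected and refracted beams perpendicular: θ_B + θ_t = 90°.
θ_B = 90° − 29.47° = 60.53°.

θ_B ≈ 60.53°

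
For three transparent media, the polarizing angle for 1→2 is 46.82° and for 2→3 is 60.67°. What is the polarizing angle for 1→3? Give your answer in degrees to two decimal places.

θ_B ≈ 62.20°

n₂/n₁ = tan 46.82° = 1.0656 and n₃/n₂ = tan 60.67° = 1.7798.
So n₃/n₁ = (n₂/n₁)(n₃/n₂) = 1.0656 × 1.7798 = 1.8966.
θ_B(1→3) = arctan(1.8966) = 62.20°.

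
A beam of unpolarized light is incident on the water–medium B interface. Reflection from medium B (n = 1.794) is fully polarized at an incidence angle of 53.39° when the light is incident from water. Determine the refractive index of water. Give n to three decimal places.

n ≈ 1.333

Full polarization of the reflected beam means tan θ_B = n₂/n₁, where n₁ is the incident medium (water).
n₁ = n₂ / tan θ_B = 1.794 / tan 53.39° = 1.333.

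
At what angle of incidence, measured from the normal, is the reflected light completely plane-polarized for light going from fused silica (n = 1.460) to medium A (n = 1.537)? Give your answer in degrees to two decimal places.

θ_B ≈ 46.47°

tan θ_B = n₂/n₁ = 1.537/1.460 = 1.0527. Taking the arctangent, θ_B = 46.47°.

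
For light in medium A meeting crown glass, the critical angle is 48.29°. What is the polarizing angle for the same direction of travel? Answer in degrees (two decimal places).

θ_B ≈ 36.74°

n₂/n₁ = sin θ_c = sin 48.29° = 0.7465.
tan θ_B equals the same ratio, so θ_B = arctan(0.7465) = 36.74°.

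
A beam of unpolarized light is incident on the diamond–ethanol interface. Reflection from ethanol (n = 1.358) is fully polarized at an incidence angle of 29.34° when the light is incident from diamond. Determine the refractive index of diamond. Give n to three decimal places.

n ≈ 2.416

At Brewster's angle, tan θ_B = n₂/n₁ with n₁ on the incident side (diamond) and n₂ on the transmitted side (ethanol).
n₁ = n₂ / tan θ_B = 1.358 / tan 29.34° = 2.416.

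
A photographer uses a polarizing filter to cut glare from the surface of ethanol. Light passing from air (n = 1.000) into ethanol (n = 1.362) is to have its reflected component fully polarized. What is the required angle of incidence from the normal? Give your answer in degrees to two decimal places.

θ_B ≈ 53.71°

The reflected p-component vanishes when tan θ_B = n₂/n₁.
tan θ_B = n₂/n₁ = 1.362/1.000 = 1.3620. Taking the arctangent, θ_B = 53.71°.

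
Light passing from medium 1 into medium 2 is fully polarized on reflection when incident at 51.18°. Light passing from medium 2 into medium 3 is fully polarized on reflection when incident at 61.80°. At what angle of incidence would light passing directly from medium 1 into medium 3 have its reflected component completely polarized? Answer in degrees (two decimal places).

θ_B ≈ 66.66°

Each Brewster angle gives a ratio: n₂/n₁ = tan 51.18° = 1.2429, n₃/n₂ = tan 61.80° = 1.8650.
n₃/n₁ = 2.3179. Then tan θ_B(1→3) = n₃/n₁, so θ_B(1→3) = arctan(2.3179) = 66.66°.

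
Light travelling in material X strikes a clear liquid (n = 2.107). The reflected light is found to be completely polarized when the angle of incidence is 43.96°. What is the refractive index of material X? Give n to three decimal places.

At the polarizing angle, tan θ_B = n₂/n₁ with n₁ on the incident side (material X) and n₂ on the transmitted side (a clear liquid).
n₁ = n₂ / tan θ_B = 2.107 / tan 43.96° = 2.185.

n ≈ 2.185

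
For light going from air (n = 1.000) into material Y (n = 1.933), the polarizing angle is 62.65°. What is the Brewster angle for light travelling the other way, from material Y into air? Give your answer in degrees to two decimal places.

The two Brewster angles are complementary: θ_B' = 90° − θ_B = 90° − 62.65° = 27.35°.

θ_B' ≈ 27.35°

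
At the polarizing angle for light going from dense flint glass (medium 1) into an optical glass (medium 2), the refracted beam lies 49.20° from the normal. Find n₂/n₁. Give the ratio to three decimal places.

θ_B + θ_t = 90°, so θ_B = 90° − 49.20° = 40.80°.
tan θ_B = n₂/n₁, so n₂/n₁ = tan 40.80° = 0.863.

n₂/n₁ ≈ 0.863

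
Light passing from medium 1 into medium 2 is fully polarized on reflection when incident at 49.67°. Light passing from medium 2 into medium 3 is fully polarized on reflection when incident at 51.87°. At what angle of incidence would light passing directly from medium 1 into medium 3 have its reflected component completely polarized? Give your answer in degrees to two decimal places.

θ_B ≈ 56.32°

tan θ_B(1→2) = n₂/n₁ = tan 49.67° = 1.1779.
tan θ_B(2→3) = n₃/n₂ = tan 51.87° = 1.2740.
So n₃/n₁ = (n₂/n₁)(n₃/n₂) = 1.1779 × 1.2740 = 1.5006.
θ_B(1→3) = arctan(1.5006) = 56.32°.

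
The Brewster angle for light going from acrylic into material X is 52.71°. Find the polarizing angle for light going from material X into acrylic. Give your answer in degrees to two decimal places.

θ_B' ≈ 37.29°

Reversing the direction swaps n₁ and n₂, so tan θ_B' = 1/tan θ_B and θ_B' = 90° − θ_B.
Hence θ_B' = 90° − 52.71° = 37.29°.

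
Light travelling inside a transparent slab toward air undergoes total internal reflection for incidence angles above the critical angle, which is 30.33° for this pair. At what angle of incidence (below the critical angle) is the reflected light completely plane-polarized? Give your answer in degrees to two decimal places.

θ_B ≈ 26.79°

n₂/n₁ = sin θ_c = sin 30.33° = 0.5050.
tan θ_B equals the same ratio, so θ_B = arctan(0.5050) = 26.79°.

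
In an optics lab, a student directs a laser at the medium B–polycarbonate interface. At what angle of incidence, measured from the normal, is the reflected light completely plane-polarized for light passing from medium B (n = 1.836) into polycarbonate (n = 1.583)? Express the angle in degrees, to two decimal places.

θ_B ≈ 40.77°

Brewster's condition: tan θ_B = n₂/n₁ = 1.583/1.836 = 0.8622.
θ_B = arctan(0.8622) = 40.77°.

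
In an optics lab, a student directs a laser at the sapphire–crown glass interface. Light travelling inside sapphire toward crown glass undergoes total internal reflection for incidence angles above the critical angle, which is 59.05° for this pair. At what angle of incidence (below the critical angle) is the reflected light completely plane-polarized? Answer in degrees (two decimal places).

sin θ_c = n₂/n₁, so n₂/n₁ = sin 59.05° = 0.8576.
Brewster: tan θ_B = n₂/n₁ = 0.8576.
θ_B = arctan(0.8576) = 40.62°.

θ_B ≈ 40.62°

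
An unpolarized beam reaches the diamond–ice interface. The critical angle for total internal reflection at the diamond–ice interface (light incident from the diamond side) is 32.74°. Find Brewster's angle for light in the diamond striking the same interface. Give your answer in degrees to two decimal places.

θ_B ≈ 28.41°

n₂/n₁ = sin θ_c = sin 32.74° = 0.5408.
tan θ_B equals the same ratio, so θ_B = arctan(0.5408) = 28.41°.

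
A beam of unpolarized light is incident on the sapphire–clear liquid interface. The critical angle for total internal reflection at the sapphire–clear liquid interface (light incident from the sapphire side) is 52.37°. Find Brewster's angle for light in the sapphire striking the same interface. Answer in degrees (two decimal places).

θ_B ≈ 38.38°

sin θ_c = n₂/n₁, so n₂/n₁ = sin 52.37° = 0.7920.
Brewster: tan θ_B = n₂/n₁ = 0.7920.
θ_B = arctan(0.7920) = 38.38°.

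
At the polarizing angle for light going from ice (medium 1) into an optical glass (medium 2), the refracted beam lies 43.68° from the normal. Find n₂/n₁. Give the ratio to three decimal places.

n₂/n₁ ≈ 1.047

θ_B + θ_t = 90°, so θ_B = 90° − 43.68° = 46.32°.
tan θ_B = n₂/n₁, so n₂/n₁ = tan 46.32° = 1.047.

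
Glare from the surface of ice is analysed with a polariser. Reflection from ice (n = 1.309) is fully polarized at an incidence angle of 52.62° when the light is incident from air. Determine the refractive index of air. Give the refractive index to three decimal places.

At the polarizing angle, tan θ_B = n₂/n₁ with n₁ on the incident side (air) and n₂ on the transmitted side (ice).
n₁ = n₂ / tan θ_B = 1.309 / tan 52.62° = 1.000.

n ≈ 1.000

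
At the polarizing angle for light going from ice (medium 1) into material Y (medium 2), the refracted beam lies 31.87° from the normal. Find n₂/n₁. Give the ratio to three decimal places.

At Brewster incidence θ_B = 90° − θ_t = 90° − 31.87° = 58.13°.
Then n₂/n₁ = tan θ_B = tan 58.13° = 1.608.

n₂/n₁ ≈ 1.608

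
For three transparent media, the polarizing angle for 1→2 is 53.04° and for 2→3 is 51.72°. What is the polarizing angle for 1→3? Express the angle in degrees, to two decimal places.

tan θ_B(1→2) = n₂/n₁ = tan 53.04° = 1.3290.
tan θ_B(2→3) = n₃/n₂ = tan 51.72° = 1.2671.
So n₃/n₁ = (n₂/n₁)(n₃/n₂) = 1.3290 × 1.2671 = 1.6840.
θ_B(1→3) = arctan(1.6840) = 59.30°.

θ_B ≈ 59.30°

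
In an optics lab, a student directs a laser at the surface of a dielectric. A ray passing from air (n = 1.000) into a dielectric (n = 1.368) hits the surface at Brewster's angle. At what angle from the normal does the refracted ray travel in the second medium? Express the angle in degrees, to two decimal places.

θ_B = arctan(n₂/n₁) = arctan(1.368/1.000) = 53.83°.
The refracted ray is perpendicular to the reflected ray, so θ_t = 90° − θ_B = 36.17°.

θ_t ≈ 36.17°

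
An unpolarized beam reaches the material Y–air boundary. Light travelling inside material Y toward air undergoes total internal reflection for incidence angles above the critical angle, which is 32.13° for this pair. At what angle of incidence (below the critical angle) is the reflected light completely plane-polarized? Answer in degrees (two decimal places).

sin θ_c = n₂/n₁, so n₂/n₁ = sin 32.13° = 0.5318.
Brewster: tan θ_B = n₂/n₁ = 0.5318.
θ_B = arctan(0.5318) = 28.01°.

θ_B ≈ 28.01°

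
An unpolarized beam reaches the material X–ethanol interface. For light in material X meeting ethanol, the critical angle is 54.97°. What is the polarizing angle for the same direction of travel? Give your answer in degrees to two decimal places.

θ_B ≈ 39.31°

At the critical angle sin θ_c = n₂/n₁, giving n₂/n₁ = sin 54.97° = 0.8189.
Then tan θ_B = n₂/n₁ = 0.8189, so θ_B = arctan 0.8189 = 39.31°.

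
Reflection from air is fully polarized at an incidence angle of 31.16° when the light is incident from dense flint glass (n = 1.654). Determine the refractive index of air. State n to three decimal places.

Full polarization of the reflected beam means tan θ_B = n₂/n₁, where n₁ is the incident medium (dense flint glass).
n₂ = n₁ tan θ_B = 1.654 × tan 31.16° = 1.000.

n ≈ 1.000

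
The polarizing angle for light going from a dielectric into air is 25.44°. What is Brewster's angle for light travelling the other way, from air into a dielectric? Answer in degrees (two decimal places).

Reversing the direction swaps n₁ and n₂, so tan θ_B' = 1/tan θ_B and θ_B' = 90° − θ_B.
Hence θ_B' = 90° − 25.44° = 64.56°.

θ_B' ≈ 64.56°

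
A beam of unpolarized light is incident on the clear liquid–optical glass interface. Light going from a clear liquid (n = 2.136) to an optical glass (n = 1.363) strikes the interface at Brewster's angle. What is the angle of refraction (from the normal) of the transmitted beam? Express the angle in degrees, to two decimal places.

First find Brewster's angle: tan θ_B = 1.363/2.136 = 0.6381, giving θ_B = 32.54°.
Since θ_B + θ_t = 90° at Brewster incidence, θ_t = 90° − 32.54° = 57.46°.

θ_t ≈ 57.46°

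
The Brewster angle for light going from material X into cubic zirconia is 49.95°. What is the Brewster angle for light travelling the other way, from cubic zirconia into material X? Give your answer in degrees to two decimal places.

θ_B' ≈ 40.05°

The two Brewster angles are complementary: θ_B' = 90° − θ_B = 90° − 49.95° = 40.05°.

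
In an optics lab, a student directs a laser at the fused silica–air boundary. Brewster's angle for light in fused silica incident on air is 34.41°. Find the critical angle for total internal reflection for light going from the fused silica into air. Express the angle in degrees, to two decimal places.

θ_c ≈ 43.23°

n₂/n₁ = tan 34.41° = 0.6850; the critical angle satisfies sin θ_c = n₂/n₁.
θ_c = arcsin(0.6850) = 43.23°.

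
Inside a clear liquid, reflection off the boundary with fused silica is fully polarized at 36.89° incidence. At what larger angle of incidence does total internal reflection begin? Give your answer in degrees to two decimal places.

θ_c ≈ 48.64°

n₂/n₁ = tan 36.89° = 0.7505; the critical angle satisfies sin θ_c = n₂/n₁.
θ_c = arcsin(0.7505) = 48.64°.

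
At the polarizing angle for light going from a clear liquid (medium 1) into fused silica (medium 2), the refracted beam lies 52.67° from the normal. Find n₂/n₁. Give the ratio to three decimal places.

n₂/n₁ ≈ 0.763

At Brewster incidence θ_B = 90° − θ_t = 90° − 52.67° = 37.33°.
Then n₂/n₁ = tan θ_B = tan 37.33° = 0.763.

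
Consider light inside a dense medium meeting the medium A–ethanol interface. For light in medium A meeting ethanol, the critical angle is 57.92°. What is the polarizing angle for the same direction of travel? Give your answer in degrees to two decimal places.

n₂/n₁ = sin θ_c = sin 57.92° = 0.8473.
tan θ_B equals the same ratio, so θ_B = arctan(0.8473) = 40.27°.

θ_B ≈ 40.27°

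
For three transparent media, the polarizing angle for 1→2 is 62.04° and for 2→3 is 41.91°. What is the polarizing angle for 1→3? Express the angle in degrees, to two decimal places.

θ_B ≈ 59.40°

Each Brewster angle gives a ratio: n₂/n₁ = tan 62.04° = 1.8839, n₃/n₂ = tan 41.91° = 0.8976.
Multiplying, n₃/n₁ = 1.8839 × 0.8976 = 1.6909, and θ_B(1→3) = arctan 1.6909 = 59.40°.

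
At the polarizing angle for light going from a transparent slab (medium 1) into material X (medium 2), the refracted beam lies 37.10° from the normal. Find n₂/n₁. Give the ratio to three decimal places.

n₂/n₁ ≈ 1.322

θ_B + θ_t = 90°, so θ_B = 90° − 37.10° = 52.90°.
tan θ_B = n₂/n₁, so n₂/n₁ = tan 52.90° = 1.322.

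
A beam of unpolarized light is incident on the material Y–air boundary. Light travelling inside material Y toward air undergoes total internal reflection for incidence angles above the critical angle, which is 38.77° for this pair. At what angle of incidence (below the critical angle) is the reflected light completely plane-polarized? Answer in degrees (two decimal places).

θ_B ≈ 32.05°

n₂/n₁ = sin θ_c = sin 38.77° = 0.6262.
tan θ_B equals the same ratio, so θ_B = arctan(0.6262) = 32.05°.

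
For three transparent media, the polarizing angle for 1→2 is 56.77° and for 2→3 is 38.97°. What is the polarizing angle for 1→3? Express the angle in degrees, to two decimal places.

θ_B ≈ 51.00°

tan θ_B(1→2) = n₂/n₁ = tan 56.77° = 1.5264.
tan θ_B(2→3) = n₃/n₂ = tan 38.97° = 0.8089.
Multiplying, n₃/n₁ = 1.5264 × 0.8089 = 1.2347, and θ_B(1→3) = arctan 1.2347 = 51.00°.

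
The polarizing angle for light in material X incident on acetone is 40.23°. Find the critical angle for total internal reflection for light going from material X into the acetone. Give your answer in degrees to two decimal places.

tan θ_B = n₂/n₁ = tan 40.23° = 0.8460.
Total internal reflection: sin θ_c = n₂/n₁ = 0.8460.
θ_c = arcsin(0.8460) = 57.78°.

θ_c ≈ 57.78°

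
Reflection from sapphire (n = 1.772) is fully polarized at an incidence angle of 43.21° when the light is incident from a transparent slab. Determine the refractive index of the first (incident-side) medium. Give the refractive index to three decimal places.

n ≈ 1.886

Full polarization of the reflected beam means tan θ_B = n₂/n₁, where n₁ is the incident medium (a transparent slab).
n₁ = n₂ / tan θ_B = 1.772 / tan 43.21° = 1.886.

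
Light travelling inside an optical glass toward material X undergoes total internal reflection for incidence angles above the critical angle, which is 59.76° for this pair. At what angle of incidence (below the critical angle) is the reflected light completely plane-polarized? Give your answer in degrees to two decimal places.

At the critical angle sin θ_c = n₂/n₁, giving n₂/n₁ = sin 59.76° = 0.8639.
Then tan θ_B = n₂/n₁ = 0.8639, so θ_B = arctan 0.8639 = 40.82°.

θ_B ≈ 40.82°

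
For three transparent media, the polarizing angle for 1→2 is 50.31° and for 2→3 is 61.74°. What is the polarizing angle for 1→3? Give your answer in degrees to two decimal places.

Each Brewster angle gives a ratio: n₂/n₁ = tan 50.31° = 1.2049, n₃/n₂ = tan 61.74° = 1.8603.
n₃/n₁ = 2.2416. Then tan θ_B(1→3) = n₃/n₁, so θ_B(1→3) = arctan(2.2416) = 65.96°.

θ_B ≈ 65.96°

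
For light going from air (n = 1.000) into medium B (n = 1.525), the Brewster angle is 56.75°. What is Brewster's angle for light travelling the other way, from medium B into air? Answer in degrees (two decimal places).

θ_B' ≈ 33.25°

The two Brewster angles are complementary: θ_B' = 90° − θ_B = 90° − 56.75° = 33.25°.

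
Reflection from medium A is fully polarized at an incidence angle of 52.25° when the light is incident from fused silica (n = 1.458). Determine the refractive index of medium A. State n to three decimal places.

Brewster's law: tan θ_B = n₂/n₁ (light incident in fused silica, refracted into medium A).
n₂ = n₁ tan θ_B = 1.458 × tan 52.25° = 1.883.

n ≈ 1.883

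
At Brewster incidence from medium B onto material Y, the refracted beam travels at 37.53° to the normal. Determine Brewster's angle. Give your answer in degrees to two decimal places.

θ_B ≈ 52.47°

At Brewster's angle the reflected and refracted rays are perpendicular, so θ_B + θ_t = 90°.
θ_B = 90° − 37.53° = 52.47°.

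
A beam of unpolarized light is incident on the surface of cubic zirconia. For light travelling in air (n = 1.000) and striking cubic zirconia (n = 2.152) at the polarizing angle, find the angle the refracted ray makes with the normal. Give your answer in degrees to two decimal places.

tan θ_B = n₂/n₁ = 2.152/1.000 = 2.1520, so θ_B = 65.08°.
The refracted ray is perpendicular to the reflected ray, so θ_t = 90° − θ_B = 24.92°.

θ_t ≈ 24.92°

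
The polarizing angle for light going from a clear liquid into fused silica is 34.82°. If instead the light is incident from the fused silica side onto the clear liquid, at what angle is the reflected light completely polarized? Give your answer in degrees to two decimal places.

θ_B' ≈ 55.18°

The two Brewster angles are complementary: θ_B' = 90° − θ_B = 90° − 34.82° = 55.18°.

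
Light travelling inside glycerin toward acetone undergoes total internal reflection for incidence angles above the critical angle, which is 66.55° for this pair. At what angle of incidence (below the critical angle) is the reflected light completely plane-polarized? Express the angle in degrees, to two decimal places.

sin θ_c = n₂/n₁, so n₂/n₁ = sin 66.55° = 0.9174.
Brewster: tan θ_B = n₂/n₁ = 0.9174.
θ_B = arctan(0.9174) = 42.53°.

θ_B ≈ 42.53°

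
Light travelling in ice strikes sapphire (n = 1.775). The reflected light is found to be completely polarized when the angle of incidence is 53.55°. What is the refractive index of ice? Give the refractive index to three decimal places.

n ≈ 1.311

At Brewster's angle, tan θ_B = n₂/n₁ with n₁ on the incident side (ice) and n₂ on the transmitted side (sapphire).
n₁ = n₂ / tan θ_B = 1.775 / tan 53.55° = 1.311.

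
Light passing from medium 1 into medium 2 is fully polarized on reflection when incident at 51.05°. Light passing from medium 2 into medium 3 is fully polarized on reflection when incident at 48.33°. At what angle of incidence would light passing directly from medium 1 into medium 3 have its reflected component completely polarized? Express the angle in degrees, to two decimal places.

Each Brewster angle gives a ratio: n₂/n₁ = tan 51.05° = 1.2371, n₃/n₂ = tan 48.33° = 1.1236.
So n₃/n₁ = (n₂/n₁)(n₃/n₂) = 1.2371 × 1.1236 = 1.3900.
θ_B(1→3) = arctan(1.3900) = 54.27°.

θ_B ≈ 54.27°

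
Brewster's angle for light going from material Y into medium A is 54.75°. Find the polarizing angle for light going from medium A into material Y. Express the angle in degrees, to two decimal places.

Reversing the direction swaps n₁ and n₂, so tan θ_B' = 1/tan θ_B and θ_B' = 90° − θ_B.
Hence θ_B' = 90° − 54.75° = 35.25°.

θ_B' ≈ 35.25°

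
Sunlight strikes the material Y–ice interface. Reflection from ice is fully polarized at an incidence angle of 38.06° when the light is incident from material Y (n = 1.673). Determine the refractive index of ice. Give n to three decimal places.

At Brewster's angle, tan θ_B = n₂/n₁ with n₁ on the incident side (material Y) and n₂ on the transmitted side (ice).
n₂ = n₁ tan θ_B = 1.673 × tan 38.06° = 1.310.

n ≈ 1.310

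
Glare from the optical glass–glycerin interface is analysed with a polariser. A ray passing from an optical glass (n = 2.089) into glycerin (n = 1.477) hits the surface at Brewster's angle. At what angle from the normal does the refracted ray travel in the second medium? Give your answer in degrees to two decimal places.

First find Brewster's angle: tan θ_B = 1.477/2.089 = 0.7070, giving θ_B = 35.26°.
Since θ_B + θ_t = 90° at Brewster incidence, θ_t = 90° − 35.26° = 54.74°.

θ_t ≈ 54.74°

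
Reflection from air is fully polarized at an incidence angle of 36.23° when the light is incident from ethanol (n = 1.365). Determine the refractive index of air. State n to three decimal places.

n ≈ 1.000

Brewster's law: tan θ_B = n₂/n₁ (light incident in ethanol, refracted into air).
n₂ = n₁ tan θ_B = 1.365 × tan 36.23° = 1.000.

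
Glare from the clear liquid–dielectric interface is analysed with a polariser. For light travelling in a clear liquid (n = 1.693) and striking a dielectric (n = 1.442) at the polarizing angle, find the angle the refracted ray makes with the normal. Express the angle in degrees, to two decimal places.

tan θ_B = n₂/n₁ = 1.442/1.693 = 0.8517, so θ_B = 40.42°.
The refracted ray is perpendicular to the reflected ray, so θ_t = 90° − θ_B = 49.58°.

θ_t ≈ 49.58°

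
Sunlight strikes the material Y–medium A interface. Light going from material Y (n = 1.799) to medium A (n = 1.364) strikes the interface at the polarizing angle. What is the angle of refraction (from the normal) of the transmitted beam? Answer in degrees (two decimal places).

θ_t ≈ 52.83°

θ_B = arctan(n₂/n₁) = arctan(1.364/1.799) = 37.17°.
Since θ_B + θ_t = 90° at Brewster incidence, θ_t = 90° − 37.17° = 52.83°.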